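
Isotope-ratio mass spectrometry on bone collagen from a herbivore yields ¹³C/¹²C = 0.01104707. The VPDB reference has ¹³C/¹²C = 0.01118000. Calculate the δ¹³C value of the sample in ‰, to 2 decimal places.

δ¹³C = (R_sample / R_standard − 1) × 1000
R_sample / R_standard = 0.01104707 / 0.01118000 = 0.988110
δ¹³C = (0.988110 − 1) × 1000 = -11.890‰

-11.89‰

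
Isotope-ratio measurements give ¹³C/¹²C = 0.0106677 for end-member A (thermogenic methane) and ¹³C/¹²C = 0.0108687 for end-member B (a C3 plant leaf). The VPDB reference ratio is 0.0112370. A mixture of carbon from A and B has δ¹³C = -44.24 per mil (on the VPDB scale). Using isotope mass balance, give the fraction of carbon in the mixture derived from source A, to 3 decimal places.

0.641

δ_A = (0.0106677/0.0112370 − 1)×1000 = (0.949337 − 1)×1000 = -50.663 per mil
δ_B = (0.0108687/0.0112370 − 1)×1000 = (0.967224 − 1)×1000 = -32.776 per mil
f_A = (δ_mix − δ_B)/(δ_A − δ_B) = (-44.24 − (-32.776))/(-50.663 − (-32.776))
f_A = -11.464 / -17.887 = 0.6409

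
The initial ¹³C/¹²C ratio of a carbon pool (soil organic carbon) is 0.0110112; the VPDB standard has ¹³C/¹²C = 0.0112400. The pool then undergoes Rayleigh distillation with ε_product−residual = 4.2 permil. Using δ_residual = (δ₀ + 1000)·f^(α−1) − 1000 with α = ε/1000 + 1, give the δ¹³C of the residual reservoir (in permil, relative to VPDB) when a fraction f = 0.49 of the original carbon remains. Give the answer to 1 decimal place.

-23.3 permil

δ₀ = (0.0110112/0.0112400 − 1)×1000 = (0.979644 − 1)×1000 = -20.356 permil
α − 1 = ε/1000 = 0.0042
f^(α−1) = 0.49^(0.0042) = 0.997008
δ_res = (-20.356 + 1000) × 0.997008 − 1000 = 976.713 − 1000 = -23.29 permil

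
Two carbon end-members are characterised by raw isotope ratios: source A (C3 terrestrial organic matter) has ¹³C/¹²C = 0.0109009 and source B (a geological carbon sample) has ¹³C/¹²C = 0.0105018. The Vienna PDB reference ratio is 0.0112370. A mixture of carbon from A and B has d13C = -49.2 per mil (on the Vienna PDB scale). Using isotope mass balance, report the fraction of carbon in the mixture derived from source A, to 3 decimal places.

δ_A = (0.0109009/0.0112370 − 1)×1000 = (0.970090 − 1)×1000 = -29.910 per mil
δ_B = (0.0105018/0.0112370 − 1)×1000 = (0.934573 − 1)×1000 = -65.427 per mil
f_A = (δ_mix − δ_B)/(δ_A − δ_B) = (-49.2 − (-65.427))/(-29.910 − (-65.427))
f_A = 16.227 / 35.517 = 0.4569

0.457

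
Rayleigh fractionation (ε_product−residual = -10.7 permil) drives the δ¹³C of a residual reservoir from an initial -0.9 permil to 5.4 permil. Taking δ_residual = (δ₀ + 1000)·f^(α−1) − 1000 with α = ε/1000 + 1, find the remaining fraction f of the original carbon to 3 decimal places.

α − 1 = ε/1000 = -0.0107
(δ_res + 1000)/(δ₀ + 1000) = (5.4 + 1000)/(-0.9 + 1000) = 1005.4/999.1 = 1.006306
f = 1.006306^(1/-0.0107) = exp(ln(1.006306)/-0.0107) = exp(0.00629/-0.0107)
f = exp(-0.5875) = 0.5557

0.556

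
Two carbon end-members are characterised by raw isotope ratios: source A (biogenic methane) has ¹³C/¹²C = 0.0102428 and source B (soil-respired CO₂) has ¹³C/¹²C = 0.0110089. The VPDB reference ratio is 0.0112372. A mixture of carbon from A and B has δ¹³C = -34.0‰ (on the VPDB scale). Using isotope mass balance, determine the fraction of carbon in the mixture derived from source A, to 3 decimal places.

0.201

δ_A = (0.0102428/0.0112372 − 1)×1000 = (0.911508 − 1)×1000 = -88.492‰
δ_B = (0.0110089/0.0112372 − 1)×1000 = (0.979684 − 1)×1000 = -20.316‰
f_A = (δ_mix − δ_B)/(δ_A − δ_B) = (-34.0 − (-20.316))/(-88.492 − (-20.316))
f_A = -13.684 / -68.175 = 0.2007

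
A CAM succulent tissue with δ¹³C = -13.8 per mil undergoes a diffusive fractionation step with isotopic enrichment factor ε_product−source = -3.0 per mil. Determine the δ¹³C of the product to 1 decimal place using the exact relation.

-16.8 per mil

To first order, δ_product ≈ δ_source + ε = -16.8 per mil.
Exactly, δ_product = (δ_source + 1000)·(ε/1000 + 1) − 1000.
δ_product = (-13.8 + 1000) × (-3.0/1000 + 1) − 1000
δ_product = -16.76 per mil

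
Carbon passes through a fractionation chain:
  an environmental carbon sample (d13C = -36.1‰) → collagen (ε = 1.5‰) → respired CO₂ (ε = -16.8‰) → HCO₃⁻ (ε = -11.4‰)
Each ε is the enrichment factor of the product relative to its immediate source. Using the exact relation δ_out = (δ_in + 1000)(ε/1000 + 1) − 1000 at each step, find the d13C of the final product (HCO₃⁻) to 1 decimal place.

step 1: δ = (-36.10 + 1000)·(1.5/1000 + 1) − 1000 = -34.65‰
step 2: δ = (-34.65 + 1000)·(-16.8/1000 + 1) − 1000 = -50.87‰
step 3: δ = (-50.87 + 1000)·(-11.4/1000 + 1) − 1000 = -61.69‰

-61.7‰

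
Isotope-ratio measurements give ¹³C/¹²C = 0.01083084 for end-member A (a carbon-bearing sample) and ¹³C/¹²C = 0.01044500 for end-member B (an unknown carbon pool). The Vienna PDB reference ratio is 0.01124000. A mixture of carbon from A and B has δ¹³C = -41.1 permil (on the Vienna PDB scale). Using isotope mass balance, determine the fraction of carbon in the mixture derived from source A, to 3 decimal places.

0.863

δ_A = (0.01083084/0.01124000 − 1)×1000 = (0.963598 − 1)×1000 = -36.402 permil
δ_B = (0.01044500/0.01124000 − 1)×1000 = (0.929270 − 1)×1000 = -70.730 permil
f_A = (δ_mix − δ_B)/(δ_A − δ_B) = (-41.1 − (-70.730))/(-36.402 − (-70.730))
f_A = 29.630 / 34.327 = 0.8631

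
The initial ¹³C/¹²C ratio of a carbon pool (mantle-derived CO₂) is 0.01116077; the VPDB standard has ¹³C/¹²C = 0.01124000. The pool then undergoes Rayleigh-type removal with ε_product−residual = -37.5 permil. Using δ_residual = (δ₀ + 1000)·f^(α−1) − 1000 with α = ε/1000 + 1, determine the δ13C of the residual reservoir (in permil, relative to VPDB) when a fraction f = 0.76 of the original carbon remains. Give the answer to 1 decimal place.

3.2 permil

δ₀ = (0.01116077/0.01124000 − 1)×1000 = (0.992951 − 1)×1000 = -7.049 permil
α − 1 = ε/1000 = -0.0375
f^(α−1) = 0.76^(-0.0375) = 1.010345
δ_res = (-7.049 + 1000) × 1.010345 − 1000 = 1003.223 − 1000 = 3.22 permil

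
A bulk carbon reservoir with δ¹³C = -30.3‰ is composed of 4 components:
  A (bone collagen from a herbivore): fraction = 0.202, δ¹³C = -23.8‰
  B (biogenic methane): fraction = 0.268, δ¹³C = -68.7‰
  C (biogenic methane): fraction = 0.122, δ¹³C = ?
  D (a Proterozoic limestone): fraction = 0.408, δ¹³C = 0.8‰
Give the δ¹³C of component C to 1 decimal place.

Isotope mass balance: δ_bulk = Σ fᵢ·δᵢ.
-30.3 = 0.202×(-23.8) + 0.268×(-68.7) + 0.122×δ_C + 0.408×(0.8)
0.122·δ_C = -30.3 − (-22.893) = -7.407
δ_C = -7.407 / 0.122 = -60.71‰

-60.7‰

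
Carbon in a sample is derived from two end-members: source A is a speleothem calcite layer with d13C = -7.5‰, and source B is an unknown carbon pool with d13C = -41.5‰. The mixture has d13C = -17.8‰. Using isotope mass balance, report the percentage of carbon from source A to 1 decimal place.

δ_mix = f_A·δ_A + (1 − f_A)·δ_B  ⇒  f_A = (δ_mix − δ_B)/(δ_A − δ_B)
f_A = (-17.8 − (-41.5)) / (-7.5 − (-41.5))
f_A = 23.7 / 34.0 = 0.6971

69.7%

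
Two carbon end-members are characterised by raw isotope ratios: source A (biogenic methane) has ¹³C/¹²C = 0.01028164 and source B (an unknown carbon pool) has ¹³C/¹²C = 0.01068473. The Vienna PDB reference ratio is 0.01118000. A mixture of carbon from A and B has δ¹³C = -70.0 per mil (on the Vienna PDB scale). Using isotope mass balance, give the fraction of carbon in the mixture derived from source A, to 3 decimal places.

δ_A = (0.01028164/0.01118000 − 1)×1000 = (0.919646 − 1)×1000 = -80.354 per mil
δ_B = (0.01068473/0.01118000 − 1)×1000 = (0.955700 − 1)×1000 = -44.300 per mil
f_A = (δ_mix − δ_B)/(δ_A − δ_B) = (-70.0 − (-44.300))/(-80.354 − (-44.300))
f_A = -25.700 / -36.055 = 0.7128

0.713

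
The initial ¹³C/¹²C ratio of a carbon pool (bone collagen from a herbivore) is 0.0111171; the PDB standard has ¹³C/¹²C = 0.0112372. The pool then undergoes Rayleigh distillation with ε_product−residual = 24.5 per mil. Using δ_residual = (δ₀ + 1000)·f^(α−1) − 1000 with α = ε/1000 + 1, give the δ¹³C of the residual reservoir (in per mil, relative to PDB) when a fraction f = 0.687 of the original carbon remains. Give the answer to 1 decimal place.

δ₀ = (0.0111171/0.0112372 − 1)×1000 = (0.989312 − 1)×1000 = -10.688 per mil
α − 1 = ε/1000 = 0.0245
f^(α−1) = 0.687^(0.0245) = 0.990844
δ_res = (-10.688 + 1000) × 0.990844 − 1000 = 980.254 − 1000 = -19.75 per mil

-19.7 per mil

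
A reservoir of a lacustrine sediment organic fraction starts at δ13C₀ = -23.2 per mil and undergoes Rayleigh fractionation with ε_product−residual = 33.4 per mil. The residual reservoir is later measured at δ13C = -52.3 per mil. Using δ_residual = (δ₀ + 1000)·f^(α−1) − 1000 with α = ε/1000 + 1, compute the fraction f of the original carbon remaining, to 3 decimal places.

α − 1 = ε/1000 = 0.0334
(δ_res + 1000)/(δ₀ + 1000) = (-52.3 + 1000)/(-23.2 + 1000) = 947.7/976.8 = 0.970209
f = 0.970209^(1/0.0334) = exp(ln(0.970209)/0.0334) = exp(-0.03024/0.0334)
f = exp(-0.9055) = 0.4043

0.404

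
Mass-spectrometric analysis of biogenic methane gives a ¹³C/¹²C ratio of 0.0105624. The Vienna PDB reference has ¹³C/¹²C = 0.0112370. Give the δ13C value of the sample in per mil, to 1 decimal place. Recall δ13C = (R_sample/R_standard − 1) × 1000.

δ13C = (R_sample / R_standard − 1) × 1000
R_sample / R_standard = 0.0105624 / 0.0112370 = 0.939966
δ13C = (0.939966 − 1) × 1000 = -60.03 per mil

-60.0 per mil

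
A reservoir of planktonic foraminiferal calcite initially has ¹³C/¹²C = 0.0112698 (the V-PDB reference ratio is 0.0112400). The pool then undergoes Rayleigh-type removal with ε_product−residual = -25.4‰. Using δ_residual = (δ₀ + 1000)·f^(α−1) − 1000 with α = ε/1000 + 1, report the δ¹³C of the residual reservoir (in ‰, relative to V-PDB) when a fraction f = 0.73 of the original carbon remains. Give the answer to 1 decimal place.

10.7‰

δ₀ = (0.0112698/0.0112400 − 1)×1000 = (1.002651 − 1)×1000 = 2.651‰
α − 1 = ε/1000 = -0.0254
f^(α−1) = 0.73^(-0.0254) = 1.008026
δ_res = (2.651 + 1000) × 1.008026 − 1000 = 1010.698 − 1000 = 10.70‰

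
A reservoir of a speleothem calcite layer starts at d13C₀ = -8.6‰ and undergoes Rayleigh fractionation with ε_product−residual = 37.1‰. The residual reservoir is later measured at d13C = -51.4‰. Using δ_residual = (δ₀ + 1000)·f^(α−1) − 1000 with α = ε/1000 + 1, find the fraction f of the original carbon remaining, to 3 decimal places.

α − 1 = ε/1000 = 0.0371
(δ_res + 1000)/(δ₀ + 1000) = (-51.4 + 1000)/(-8.6 + 1000) = 948.6/991.4 = 0.956829
f = 0.956829^(1/0.0371) = exp(ln(0.956829)/0.0371) = exp(-0.04413/0.0371)
f = exp(-1.1895) = 0.3044

0.304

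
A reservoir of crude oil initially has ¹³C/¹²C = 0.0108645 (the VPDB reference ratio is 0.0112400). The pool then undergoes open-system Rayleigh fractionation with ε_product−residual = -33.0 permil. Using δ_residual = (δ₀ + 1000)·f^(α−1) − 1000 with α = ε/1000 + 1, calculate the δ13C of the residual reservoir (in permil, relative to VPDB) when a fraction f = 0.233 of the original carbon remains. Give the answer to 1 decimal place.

δ₀ = (0.0108645/0.0112400 − 1)×1000 = (0.966593 − 1)×1000 = -33.407 permil
α − 1 = ε/1000 = -0.0330
f^(α−1) = 0.233^(-0.0330) = 1.049246
δ_res = (-33.407 + 1000) × 1.049246 − 1000 = 1014.193 − 1000 = 14.19 permil

14.2 permil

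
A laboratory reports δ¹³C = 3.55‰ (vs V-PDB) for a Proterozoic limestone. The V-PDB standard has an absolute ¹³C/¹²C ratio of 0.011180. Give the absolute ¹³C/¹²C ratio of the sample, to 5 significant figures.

R_sample = R_standard × (δ¹³C/1000 + 1)
R_sample = 0.011180 × (3.55/1000 + 1) = 0.011180 × 1.003550
R_sample = 0.0112197

0.011220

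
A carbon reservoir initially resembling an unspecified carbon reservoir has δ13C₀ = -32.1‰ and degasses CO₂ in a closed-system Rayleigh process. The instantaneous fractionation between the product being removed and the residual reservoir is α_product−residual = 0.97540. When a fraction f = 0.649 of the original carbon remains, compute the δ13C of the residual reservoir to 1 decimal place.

Rayleigh residual: δ_res = (δ₀ + 1000)·f^(α−1) − 1000
α − 1 = -0.02460
f^(α−1) = 0.649^(-0.02460) = 1.010692
δ_res = (-32.1 + 1000) × 1.010692 − 1000 = 978.249 − 1000 = -21.75‰

-21.8‰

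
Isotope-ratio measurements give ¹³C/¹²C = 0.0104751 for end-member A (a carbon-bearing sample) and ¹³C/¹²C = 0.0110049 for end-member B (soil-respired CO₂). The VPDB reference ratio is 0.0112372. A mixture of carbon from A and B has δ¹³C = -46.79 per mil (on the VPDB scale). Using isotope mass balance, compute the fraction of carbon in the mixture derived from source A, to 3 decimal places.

0.554

δ_A = (0.0104751/0.0112372 − 1)×1000 = (0.932181 − 1)×1000 = -67.819 per mil
δ_B = (0.0110049/0.0112372 − 1)×1000 = (0.979328 − 1)×1000 = -20.672 per mil
f_A = (δ_mix − δ_B)/(δ_A − δ_B) = (-46.79 − (-20.672))/(-67.819 − (-20.672))
f_A = -26.118 / -47.147 = 0.5540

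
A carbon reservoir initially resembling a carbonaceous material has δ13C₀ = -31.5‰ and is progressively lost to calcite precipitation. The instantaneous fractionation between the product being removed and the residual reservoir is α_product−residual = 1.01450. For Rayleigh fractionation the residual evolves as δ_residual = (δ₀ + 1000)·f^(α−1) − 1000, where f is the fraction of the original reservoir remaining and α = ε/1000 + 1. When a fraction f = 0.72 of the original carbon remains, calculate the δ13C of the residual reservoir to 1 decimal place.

-36.1‰

Rayleigh residual: δ_res = (δ₀ + 1000)·f^(α−1) − 1000
α − 1 = 0.01450
f^(α−1) = 0.72^(0.01450) = 0.995248
δ_res = (-31.5 + 1000) × 0.995248 − 1000 = 963.898 − 1000 = -36.10‰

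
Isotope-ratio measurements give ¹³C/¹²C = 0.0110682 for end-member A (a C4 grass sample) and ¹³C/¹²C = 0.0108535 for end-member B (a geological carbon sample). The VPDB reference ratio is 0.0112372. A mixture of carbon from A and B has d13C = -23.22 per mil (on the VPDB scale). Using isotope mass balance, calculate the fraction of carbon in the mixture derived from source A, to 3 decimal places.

δ_A = (0.0110682/0.0112372 − 1)×1000 = (0.984961 − 1)×1000 = -15.039 per mil
δ_B = (0.0108535/0.0112372 − 1)×1000 = (0.965854 − 1)×1000 = -34.146 per mil
f_A = (δ_mix − δ_B)/(δ_A − δ_B) = (-23.22 − (-34.146))/(-15.039 − (-34.146))
f_A = 10.926 / 19.106 = 0.5718

0.572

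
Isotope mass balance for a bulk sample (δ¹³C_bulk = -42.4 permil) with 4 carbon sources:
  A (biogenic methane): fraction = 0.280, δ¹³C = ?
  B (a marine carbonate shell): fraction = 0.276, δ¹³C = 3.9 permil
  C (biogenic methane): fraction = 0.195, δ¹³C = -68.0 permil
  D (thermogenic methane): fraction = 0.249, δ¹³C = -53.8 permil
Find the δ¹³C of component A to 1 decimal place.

Isotope mass balance: δ_bulk = Σ fᵢ·δᵢ.
-42.4 = 0.280×δ_A + 0.276×(3.9) + 0.195×(-68.0) + 0.249×(-53.8)
0.280·δ_A = -42.4 − (-25.580) = -16.820
δ_A = -16.820 / 0.280 = -60.07 permil

-60.1 permil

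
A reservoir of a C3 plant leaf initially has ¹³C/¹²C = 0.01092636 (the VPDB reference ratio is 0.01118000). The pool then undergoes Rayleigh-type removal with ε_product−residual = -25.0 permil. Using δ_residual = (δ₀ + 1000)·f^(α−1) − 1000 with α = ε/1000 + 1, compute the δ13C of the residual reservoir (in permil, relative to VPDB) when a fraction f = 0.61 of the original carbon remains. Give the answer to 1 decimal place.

-10.5 permil

δ₀ = (0.01092636/0.01118000 − 1)×1000 = (0.977313 − 1)×1000 = -22.687 permil
α − 1 = ε/1000 = -0.0250
f^(α−1) = 0.61^(-0.0250) = 1.012434
δ_res = (-22.687 + 1000) × 1.012434 − 1000 = 989.465 − 1000 = -10.53 permil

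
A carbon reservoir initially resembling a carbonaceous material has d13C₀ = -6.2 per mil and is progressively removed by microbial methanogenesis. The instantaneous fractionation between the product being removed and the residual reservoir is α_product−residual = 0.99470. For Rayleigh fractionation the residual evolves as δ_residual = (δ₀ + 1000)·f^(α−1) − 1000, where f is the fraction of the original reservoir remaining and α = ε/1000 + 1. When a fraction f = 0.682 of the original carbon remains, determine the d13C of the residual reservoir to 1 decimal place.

Rayleigh residual: δ_res = (δ₀ + 1000)·f^(α−1) − 1000
α − 1 = -0.00530
f^(α−1) = 0.682^(-0.00530) = 1.002031
δ_res = (-6.2 + 1000) × 1.002031 − 1000 = 995.818 − 1000 = -4.18 per mil

-4.2 per mil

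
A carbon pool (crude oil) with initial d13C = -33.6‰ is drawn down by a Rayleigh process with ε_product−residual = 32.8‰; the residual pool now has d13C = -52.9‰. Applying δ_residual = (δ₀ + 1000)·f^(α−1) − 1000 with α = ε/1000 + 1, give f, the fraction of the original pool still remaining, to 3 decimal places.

α − 1 = ε/1000 = 0.0328
(δ_res + 1000)/(δ₀ + 1000) = (-52.9 + 1000)/(-33.6 + 1000) = 947.1/966.4 = 0.980029
f = 0.980029^(1/0.0328) = exp(ln(0.980029)/0.0328) = exp(-0.02017/0.0328)
f = exp(-0.6150) = 0.5406

0.541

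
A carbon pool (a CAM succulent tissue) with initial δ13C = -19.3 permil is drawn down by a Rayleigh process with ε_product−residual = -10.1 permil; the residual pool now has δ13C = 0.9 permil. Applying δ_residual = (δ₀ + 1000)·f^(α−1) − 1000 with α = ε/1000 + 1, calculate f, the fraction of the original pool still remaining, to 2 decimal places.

α − 1 = ε/1000 = -0.0101
(δ_res + 1000)/(δ₀ + 1000) = (0.9 + 1000)/(-19.3 + 1000) = 1000.9/980.7 = 1.020598
f = 1.020598^(1/-0.0101) = exp(ln(1.020598)/-0.0101) = exp(0.02039/-0.0101)
f = exp(-2.0186) = 0.1328

0.13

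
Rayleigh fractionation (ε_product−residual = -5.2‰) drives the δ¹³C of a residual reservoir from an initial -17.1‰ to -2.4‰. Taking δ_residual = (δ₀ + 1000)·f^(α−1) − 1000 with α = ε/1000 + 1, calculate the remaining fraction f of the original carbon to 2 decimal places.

α − 1 = ε/1000 = -0.0052
(δ_res + 1000)/(δ₀ + 1000) = (-2.4 + 1000)/(-17.1 + 1000) = 997.6/982.9 = 1.014956
f = 1.014956^(1/-0.0052) = exp(ln(1.014956)/-0.0052) = exp(0.01485/-0.0052)
f = exp(-2.8548) = 0.0576

0.06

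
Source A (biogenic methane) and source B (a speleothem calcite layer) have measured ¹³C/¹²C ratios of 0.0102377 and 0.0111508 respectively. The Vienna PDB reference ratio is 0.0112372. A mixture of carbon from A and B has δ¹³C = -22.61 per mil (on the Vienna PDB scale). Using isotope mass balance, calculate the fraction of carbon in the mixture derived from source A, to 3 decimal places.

0.184

δ_A = (0.0102377/0.0112372 − 1)×1000 = (0.911054 − 1)×1000 = -88.946 per mil
δ_B = (0.0111508/0.0112372 − 1)×1000 = (0.992311 − 1)×1000 = -7.689 per mil
f_A = (δ_mix − δ_B)/(δ_A − δ_B) = (-22.61 − (-7.689))/(-88.946 − (-7.689))
f_A = -14.921 / -81.257 = 0.1836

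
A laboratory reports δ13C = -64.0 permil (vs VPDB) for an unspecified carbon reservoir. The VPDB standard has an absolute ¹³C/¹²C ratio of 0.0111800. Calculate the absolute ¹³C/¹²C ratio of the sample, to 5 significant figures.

0.010464

R_sample = R_standard × (δ13C/1000 + 1)
R_sample = 0.0111800 × (-64.0/1000 + 1) = 0.0111800 × 0.936000
R_sample = 0.0104645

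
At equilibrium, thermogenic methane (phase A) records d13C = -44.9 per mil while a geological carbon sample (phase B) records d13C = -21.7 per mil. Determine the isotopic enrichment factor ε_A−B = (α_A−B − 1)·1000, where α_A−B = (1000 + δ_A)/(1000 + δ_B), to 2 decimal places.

-23.71 per mil

α_A−B = (1000 + -44.9) / (1000 + -21.7) = 955.1 / 978.3 = 0.976285
ε_A−B = (0.976285 − 1) × 1000 = -23.715 per mil
(The approximation ε ≈ δ_A − δ_B would give -23.2 per mil.)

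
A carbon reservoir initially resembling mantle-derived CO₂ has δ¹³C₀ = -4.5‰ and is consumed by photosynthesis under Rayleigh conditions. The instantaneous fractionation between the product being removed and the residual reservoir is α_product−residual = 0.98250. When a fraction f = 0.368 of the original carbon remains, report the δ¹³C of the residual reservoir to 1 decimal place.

Rayleigh residual: δ_res = (δ₀ + 1000)·f^(α−1) − 1000
α − 1 = -0.01750
f^(α−1) = 0.368^(-0.01750) = 1.017648
δ_res = (-4.5 + 1000) × 1.017648 − 1000 = 1013.069 − 1000 = 13.07‰

13.1‰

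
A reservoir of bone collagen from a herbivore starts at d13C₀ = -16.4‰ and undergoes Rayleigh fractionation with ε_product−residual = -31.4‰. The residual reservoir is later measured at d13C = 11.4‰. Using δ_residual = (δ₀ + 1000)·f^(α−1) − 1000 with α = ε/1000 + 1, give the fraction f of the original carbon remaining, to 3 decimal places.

α − 1 = ε/1000 = -0.0314
(δ_res + 1000)/(δ₀ + 1000) = (11.4 + 1000)/(-16.4 + 1000) = 1011.4/983.6 = 1.028264
f = 1.028264^(1/-0.0314) = exp(ln(1.028264)/-0.0314) = exp(0.02787/-0.0314)
f = exp(-0.8876) = 0.4116

0.412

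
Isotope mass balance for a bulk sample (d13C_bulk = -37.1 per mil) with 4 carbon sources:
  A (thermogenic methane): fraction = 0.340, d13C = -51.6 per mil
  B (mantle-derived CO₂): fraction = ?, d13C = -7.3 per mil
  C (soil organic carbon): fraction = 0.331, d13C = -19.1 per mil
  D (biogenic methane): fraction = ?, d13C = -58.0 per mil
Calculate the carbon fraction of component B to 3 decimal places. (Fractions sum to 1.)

0.115

Let f_B and f_D be the unknown fractions; fractions sum to 1 so f_B + f_D = 0.329.
Mass balance: Σ fᵢ·δᵢ = δ_bulk ⇒ f_B·(-7.3) + f_D·(-58.0) = -37.1 − (-23.866) = -13.234
Substitute f_D = 0.329 − f_B:
f_B·(-7.3 − -58.0) = -13.234 − 0.329×(-58.0) = 5.848
f_B = 5.848 / 50.7 = 0.1153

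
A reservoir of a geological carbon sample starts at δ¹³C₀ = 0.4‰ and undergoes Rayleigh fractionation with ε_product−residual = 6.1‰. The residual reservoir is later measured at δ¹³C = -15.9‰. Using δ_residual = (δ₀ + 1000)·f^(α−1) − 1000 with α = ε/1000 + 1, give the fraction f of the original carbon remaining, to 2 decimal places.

α − 1 = ε/1000 = 0.0061
(δ_res + 1000)/(δ₀ + 1000) = (-15.9 + 1000)/(0.4 + 1000) = 984.1/1000.4 = 0.983707
f = 0.983707^(1/0.0061) = exp(ln(0.983707)/0.0061) = exp(-0.01643/0.0061)
f = exp(-2.6931) = 0.0677

0.07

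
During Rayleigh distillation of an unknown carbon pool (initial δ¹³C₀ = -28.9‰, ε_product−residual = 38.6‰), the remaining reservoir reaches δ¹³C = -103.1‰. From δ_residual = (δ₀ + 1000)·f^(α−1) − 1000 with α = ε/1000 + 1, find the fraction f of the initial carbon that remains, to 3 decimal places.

α − 1 = ε/1000 = 0.0386
(δ_res + 1000)/(δ₀ + 1000) = (-103.1 + 1000)/(-28.9 + 1000) = 896.9/971.1 = 0.923592
f = 0.923592^(1/0.0386) = exp(ln(0.923592)/0.0386) = exp(-0.07949/0.0386)
f = exp(-2.0592) = 0.1276

0.128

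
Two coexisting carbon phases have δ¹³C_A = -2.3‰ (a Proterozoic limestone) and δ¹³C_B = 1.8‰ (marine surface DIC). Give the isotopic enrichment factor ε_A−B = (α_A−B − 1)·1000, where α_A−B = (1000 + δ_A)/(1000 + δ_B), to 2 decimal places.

α_A−B = (1000 + -2.3) / (1000 + 1.8) = 997.7 / 1001.8 = 0.995907
ε_A−B = (0.995907 − 1) × 1000 = -4.093‰
(The approximation ε ≈ δ_A − δ_B would give -4.1‰.)

-4.09‰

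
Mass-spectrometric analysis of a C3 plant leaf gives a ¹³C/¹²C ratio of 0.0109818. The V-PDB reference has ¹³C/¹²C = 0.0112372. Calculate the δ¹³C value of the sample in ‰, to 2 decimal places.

δ¹³C = (R_sample / R_standard − 1) × 1000
R_sample / R_standard = 0.0109818 / 0.0112372 = 0.977272
δ¹³C = (0.977272 − 1) × 1000 = -22.728‰

-22.73‰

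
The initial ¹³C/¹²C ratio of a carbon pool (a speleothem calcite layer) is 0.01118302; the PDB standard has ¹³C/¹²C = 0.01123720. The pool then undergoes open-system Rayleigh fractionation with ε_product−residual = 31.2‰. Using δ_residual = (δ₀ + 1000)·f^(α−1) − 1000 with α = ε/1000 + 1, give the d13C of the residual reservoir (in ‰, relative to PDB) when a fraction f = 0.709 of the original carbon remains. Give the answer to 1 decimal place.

δ₀ = (0.01118302/0.01123720 − 1)×1000 = (0.995179 − 1)×1000 = -4.821‰
α − 1 = ε/1000 = 0.0312
f^(α−1) = 0.709^(0.0312) = 0.989328
δ_res = (-4.821 + 1000) × 0.989328 − 1000 = 984.558 − 1000 = -15.44‰

-15.4‰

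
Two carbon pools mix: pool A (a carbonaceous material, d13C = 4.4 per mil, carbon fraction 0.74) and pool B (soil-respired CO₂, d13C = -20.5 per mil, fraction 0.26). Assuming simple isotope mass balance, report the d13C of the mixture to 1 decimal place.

-2.1 per mil

δ_mix = f_A·δ_A + f_B·δ_B
δ_mix = 0.74 × (4.4) + 0.26 × (-20.5)
δ_mix = 3.26 + -5.33 = -2.07 per mil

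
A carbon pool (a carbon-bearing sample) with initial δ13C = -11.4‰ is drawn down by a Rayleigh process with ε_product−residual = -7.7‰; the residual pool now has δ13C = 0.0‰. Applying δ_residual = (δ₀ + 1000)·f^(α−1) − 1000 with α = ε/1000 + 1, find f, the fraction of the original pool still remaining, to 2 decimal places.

α − 1 = ε/1000 = -0.0077
(δ_res + 1000)/(δ₀ + 1000) = (0.0 + 1000)/(-11.4 + 1000) = 1000.0/988.6 = 1.011531
f = 1.011531^(1/-0.0077) = exp(ln(1.011531)/-0.0077) = exp(0.01147/-0.0077)
f = exp(-1.4890) = 0.2256

0.23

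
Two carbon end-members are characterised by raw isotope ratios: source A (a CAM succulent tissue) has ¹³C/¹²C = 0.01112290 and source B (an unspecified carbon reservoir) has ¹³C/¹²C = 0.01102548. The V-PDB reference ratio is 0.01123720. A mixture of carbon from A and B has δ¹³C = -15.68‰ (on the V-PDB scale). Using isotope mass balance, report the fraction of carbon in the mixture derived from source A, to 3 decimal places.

0.365

δ_A = (0.01112290/0.01123720 − 1)×1000 = (0.989828 − 1)×1000 = -10.172‰
δ_B = (0.01102548/0.01123720 − 1)×1000 = (0.981159 − 1)×1000 = -18.841‰
f_A = (δ_mix − δ_B)/(δ_A − δ_B) = (-15.68 − (-18.841))/(-10.172 − (-18.841))
f_A = 3.161 / 8.669 = 0.3646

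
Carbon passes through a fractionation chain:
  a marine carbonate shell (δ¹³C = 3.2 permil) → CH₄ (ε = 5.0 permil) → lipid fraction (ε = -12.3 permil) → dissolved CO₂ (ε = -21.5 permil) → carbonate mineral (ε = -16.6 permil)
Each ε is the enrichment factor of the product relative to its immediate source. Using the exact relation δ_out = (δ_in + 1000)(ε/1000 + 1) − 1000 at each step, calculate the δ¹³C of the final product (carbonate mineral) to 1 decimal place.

-41.8 permil

step 1: δ = (3.20 + 1000)·(5.0/1000 + 1) − 1000 = 8.22 permil
step 2: δ = (8.22 + 1000)·(-12.3/1000 + 1) − 1000 = -4.19 permil
step 3: δ = (-4.19 + 1000)·(-21.5/1000 + 1) − 1000 = -25.60 permil
step 4: δ = (-25.60 + 1000)·(-16.6/1000 + 1) − 1000 = -41.77 permil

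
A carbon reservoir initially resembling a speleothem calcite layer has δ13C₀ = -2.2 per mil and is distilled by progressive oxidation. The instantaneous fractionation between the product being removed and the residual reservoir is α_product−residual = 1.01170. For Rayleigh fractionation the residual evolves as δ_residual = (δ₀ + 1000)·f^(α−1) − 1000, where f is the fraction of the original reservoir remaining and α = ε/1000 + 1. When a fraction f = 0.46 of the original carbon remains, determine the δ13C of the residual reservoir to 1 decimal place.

-11.2 per mil

Rayleigh residual: δ_res = (δ₀ + 1000)·f^(α−1) − 1000
α − 1 = 0.01170
f^(α−1) = 0.46^(0.01170) = 0.990956
δ_res = (-2.2 + 1000) × 0.990956 − 1000 = 988.776 − 1000 = -11.22 per mil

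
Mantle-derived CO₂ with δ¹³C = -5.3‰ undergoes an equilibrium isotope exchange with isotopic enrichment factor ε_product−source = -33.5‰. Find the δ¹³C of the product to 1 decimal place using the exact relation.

-38.6‰

To first order, δ_product ≈ δ_source + ε = -38.8‰.
Exactly, δ_product = (δ_source + 1000)·(ε/1000 + 1) − 1000.
δ_product = (-5.3 + 1000) × (-33.5/1000 + 1) − 1000
δ_product = -38.62‰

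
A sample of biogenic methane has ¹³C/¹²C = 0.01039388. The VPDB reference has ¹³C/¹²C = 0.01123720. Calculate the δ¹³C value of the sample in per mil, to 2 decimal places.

-75.05 per mil

δ¹³C = (R_sample / R_standard − 1) × 1000
R_sample / R_standard = 0.01039388 / 0.01123720 = 0.924953
δ¹³C = (0.924953 − 1) × 1000 = -75.047 per mil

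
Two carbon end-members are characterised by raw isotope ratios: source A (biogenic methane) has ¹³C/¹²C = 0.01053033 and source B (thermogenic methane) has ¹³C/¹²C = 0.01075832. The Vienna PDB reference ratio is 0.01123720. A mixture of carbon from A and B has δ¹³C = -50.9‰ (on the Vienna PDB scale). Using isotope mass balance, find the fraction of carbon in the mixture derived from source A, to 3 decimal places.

δ_A = (0.01053033/0.01123720 − 1)×1000 = (0.937096 − 1)×1000 = -62.904‰
δ_B = (0.01075832/0.01123720 − 1)×1000 = (0.957384 − 1)×1000 = -42.616‰
f_A = (δ_mix − δ_B)/(δ_A − δ_B) = (-50.9 − (-42.616))/(-62.904 − (-42.616))
f_A = -8.284 / -20.289 = 0.4083

0.408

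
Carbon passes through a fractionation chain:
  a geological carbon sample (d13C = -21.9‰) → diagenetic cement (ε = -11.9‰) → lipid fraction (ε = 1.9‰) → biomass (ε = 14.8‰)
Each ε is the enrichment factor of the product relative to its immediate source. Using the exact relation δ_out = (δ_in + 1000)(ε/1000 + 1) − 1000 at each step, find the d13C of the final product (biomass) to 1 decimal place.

step 1: δ = (-21.90 + 1000)·(-11.9/1000 + 1) − 1000 = -33.54‰
step 2: δ = (-33.54 + 1000)·(1.9/1000 + 1) − 1000 = -31.70‰
step 3: δ = (-31.70 + 1000)·(14.8/1000 + 1) − 1000 = -17.37‰

-17.4‰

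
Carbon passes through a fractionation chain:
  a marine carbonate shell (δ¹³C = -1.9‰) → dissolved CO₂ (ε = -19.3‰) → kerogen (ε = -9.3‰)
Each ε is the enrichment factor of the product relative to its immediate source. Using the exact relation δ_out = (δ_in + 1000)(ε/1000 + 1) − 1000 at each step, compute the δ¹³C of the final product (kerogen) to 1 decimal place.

step 1: δ = (-1.90 + 1000)·(-19.3/1000 + 1) − 1000 = -21.16‰
step 2: δ = (-21.16 + 1000)·(-9.3/1000 + 1) − 1000 = -30.27‰

-30.3‰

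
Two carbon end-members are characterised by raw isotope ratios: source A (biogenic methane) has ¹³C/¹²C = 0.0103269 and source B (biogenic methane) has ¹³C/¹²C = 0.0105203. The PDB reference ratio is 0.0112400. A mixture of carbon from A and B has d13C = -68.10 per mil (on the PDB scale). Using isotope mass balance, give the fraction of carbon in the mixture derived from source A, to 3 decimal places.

0.237

δ_A = (0.0103269/0.0112400 − 1)×1000 = (0.918763 − 1)×1000 = -81.237 per mil
δ_B = (0.0105203/0.0112400 − 1)×1000 = (0.935970 − 1)×1000 = -64.030 per mil
f_A = (δ_mix − δ_B)/(δ_A − δ_B) = (-68.10 − (-64.030))/(-81.237 − (-64.030))
f_A = -4.070 / -17.206 = 0.2365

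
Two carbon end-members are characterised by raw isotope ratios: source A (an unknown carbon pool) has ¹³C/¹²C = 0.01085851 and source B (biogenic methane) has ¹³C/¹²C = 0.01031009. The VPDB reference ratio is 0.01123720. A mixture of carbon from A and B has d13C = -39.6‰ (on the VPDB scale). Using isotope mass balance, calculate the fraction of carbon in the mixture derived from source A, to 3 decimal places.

0.879

δ_A = (0.01085851/0.01123720 − 1)×1000 = (0.966300 − 1)×1000 = -33.700‰
δ_B = (0.01031009/0.01123720 − 1)×1000 = (0.917496 − 1)×1000 = -82.504‰
f_A = (δ_mix − δ_B)/(δ_A − δ_B) = (-39.6 − (-82.504))/(-33.700 − (-82.504))
f_A = 42.904 / 48.804 = 0.8791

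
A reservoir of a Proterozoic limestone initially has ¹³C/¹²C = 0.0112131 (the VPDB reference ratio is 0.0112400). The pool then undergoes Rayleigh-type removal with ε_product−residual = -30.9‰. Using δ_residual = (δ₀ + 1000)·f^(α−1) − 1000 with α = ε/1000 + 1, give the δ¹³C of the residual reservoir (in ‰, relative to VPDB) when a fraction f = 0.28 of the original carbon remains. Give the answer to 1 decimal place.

δ₀ = (0.0112131/0.0112400 − 1)×1000 = (0.997607 − 1)×1000 = -2.393‰
α − 1 = ε/1000 = -0.0309
f^(α−1) = 0.28^(-0.0309) = 1.040118
δ_res = (-2.393 + 1000) × 1.040118 − 1000 = 1037.629 − 1000 = 37.63‰

37.6‰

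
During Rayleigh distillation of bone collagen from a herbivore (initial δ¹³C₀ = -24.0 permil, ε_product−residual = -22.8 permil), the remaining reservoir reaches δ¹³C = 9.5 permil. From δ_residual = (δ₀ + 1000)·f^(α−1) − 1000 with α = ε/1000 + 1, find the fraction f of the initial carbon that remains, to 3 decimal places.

0.228

α − 1 = ε/1000 = -0.0228
(δ_res + 1000)/(δ₀ + 1000) = (9.5 + 1000)/(-24.0 + 1000) = 1009.5/976.0 = 1.034324
f = 1.034324^(1/-0.0228) = exp(ln(1.034324)/-0.0228) = exp(0.03375/-0.0228)
f = exp(-1.4802) = 0.2276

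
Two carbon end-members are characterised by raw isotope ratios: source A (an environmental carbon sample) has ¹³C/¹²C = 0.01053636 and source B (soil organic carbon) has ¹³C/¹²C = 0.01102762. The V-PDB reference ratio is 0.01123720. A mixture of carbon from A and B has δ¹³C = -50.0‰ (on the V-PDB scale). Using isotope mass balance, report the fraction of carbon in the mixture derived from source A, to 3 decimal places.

0.717

δ_A = (0.01053636/0.01123720 − 1)×1000 = (0.937632 − 1)×1000 = -62.368‰
δ_B = (0.01102762/0.01123720 − 1)×1000 = (0.981349 − 1)×1000 = -18.651‰
f_A = (δ_mix − δ_B)/(δ_A − δ_B) = (-50.0 − (-18.651))/(-62.368 − (-18.651))
f_A = -31.349 / -43.717 = 0.7171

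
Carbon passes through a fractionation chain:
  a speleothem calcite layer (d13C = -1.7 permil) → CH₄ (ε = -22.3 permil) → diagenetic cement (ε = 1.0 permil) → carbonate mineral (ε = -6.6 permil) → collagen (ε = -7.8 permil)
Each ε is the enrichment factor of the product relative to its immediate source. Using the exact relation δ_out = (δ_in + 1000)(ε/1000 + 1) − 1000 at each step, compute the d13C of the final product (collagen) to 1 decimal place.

step 1: δ = (-1.70 + 1000)·(-22.3/1000 + 1) − 1000 = -23.96 permil
step 2: δ = (-23.96 + 1000)·(1.0/1000 + 1) − 1000 = -22.99 permil
step 3: δ = (-22.99 + 1000)·(-6.6/1000 + 1) − 1000 = -29.43 permil
step 4: δ = (-29.43 + 1000)·(-7.8/1000 + 1) − 1000 = -37.00 permil

-37.0 permil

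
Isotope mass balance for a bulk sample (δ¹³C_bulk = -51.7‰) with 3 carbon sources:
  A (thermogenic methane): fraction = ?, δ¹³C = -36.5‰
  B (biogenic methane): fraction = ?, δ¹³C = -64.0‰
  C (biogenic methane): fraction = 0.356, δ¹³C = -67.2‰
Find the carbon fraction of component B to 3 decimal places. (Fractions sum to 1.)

0.155

Let f_B and f_A be the unknown fractions; fractions sum to 1 so f_B + f_A = 0.644.
Mass balance: Σ fᵢ·δᵢ = δ_bulk ⇒ f_B·(-64.0) + f_A·(-36.5) = -51.7 − (-23.923) = -27.777
Substitute f_A = 0.644 − f_B:
f_B·(-64.0 − -36.5) = -27.777 − 0.644×(-36.5) = -4.271
f_B = -4.271 / -27.5 = 0.1553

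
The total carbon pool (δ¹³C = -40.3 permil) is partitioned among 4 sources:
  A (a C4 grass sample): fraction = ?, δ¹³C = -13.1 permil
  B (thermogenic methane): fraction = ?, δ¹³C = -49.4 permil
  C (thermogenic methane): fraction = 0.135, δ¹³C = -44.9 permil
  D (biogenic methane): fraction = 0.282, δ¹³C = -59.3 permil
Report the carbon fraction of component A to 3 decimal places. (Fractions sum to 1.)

Let f_A and f_B be the unknown fractions; fractions sum to 1 so f_A + f_B = 0.583.
Mass balance: Σ fᵢ·δᵢ = δ_bulk ⇒ f_A·(-13.1) + f_B·(-49.4) = -40.3 − (-22.784) = -17.516
Substitute f_B = 0.583 − f_A:
f_A·(-13.1 − -49.4) = -17.516 − 0.583×(-49.4) = 11.284
f_A = 11.284 / 36.3 = 0.3109

0.311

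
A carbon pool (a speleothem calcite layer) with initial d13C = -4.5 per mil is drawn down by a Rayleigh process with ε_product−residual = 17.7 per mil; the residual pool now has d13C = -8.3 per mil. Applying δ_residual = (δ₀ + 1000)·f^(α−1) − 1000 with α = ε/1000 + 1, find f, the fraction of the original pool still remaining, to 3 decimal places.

0.806

α − 1 = ε/1000 = 0.0177
(δ_res + 1000)/(δ₀ + 1000) = (-8.3 + 1000)/(-4.5 + 1000) = 991.7/995.5 = 0.996183
f = 0.996183^(1/0.0177) = exp(ln(0.996183)/0.0177) = exp(-0.00382/0.0177)
f = exp(-0.2161) = 0.8057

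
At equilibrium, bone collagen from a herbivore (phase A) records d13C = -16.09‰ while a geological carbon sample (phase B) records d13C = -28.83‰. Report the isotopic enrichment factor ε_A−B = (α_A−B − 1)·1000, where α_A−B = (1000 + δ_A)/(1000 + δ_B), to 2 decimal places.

13.12‰

α_A−B = (1000 + -16.09) / (1000 + -28.83) = 983.91 / 971.17 = 1.013118
ε_A−B = (1.013118 − 1) × 1000 = 13.118‰
(The approximation ε ≈ δ_A − δ_B would give 12.74‰.)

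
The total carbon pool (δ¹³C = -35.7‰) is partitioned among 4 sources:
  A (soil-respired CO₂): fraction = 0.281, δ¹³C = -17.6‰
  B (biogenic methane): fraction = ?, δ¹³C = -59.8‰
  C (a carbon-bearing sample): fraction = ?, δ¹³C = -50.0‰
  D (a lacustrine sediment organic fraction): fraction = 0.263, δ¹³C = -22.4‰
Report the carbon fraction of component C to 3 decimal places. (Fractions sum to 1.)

Let f_C and f_B be the unknown fractions; fractions sum to 1 so f_C + f_B = 0.456.
Mass balance: Σ fᵢ·δᵢ = δ_bulk ⇒ f_C·(-50.0) + f_B·(-59.8) = -35.7 − (-10.837) = -24.863
Substitute f_B = 0.456 − f_C:
f_C·(-50.0 − -59.8) = -24.863 − 0.456×(-59.8) = 2.406
f_C = 2.406 / 9.8 = 0.2455

0.245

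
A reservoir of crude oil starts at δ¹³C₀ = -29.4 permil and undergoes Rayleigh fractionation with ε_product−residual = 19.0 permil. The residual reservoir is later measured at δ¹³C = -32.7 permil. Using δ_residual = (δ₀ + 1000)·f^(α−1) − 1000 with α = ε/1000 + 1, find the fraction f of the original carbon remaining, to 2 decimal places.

α − 1 = ε/1000 = 0.0190
(δ_res + 1000)/(δ₀ + 1000) = (-32.7 + 1000)/(-29.4 + 1000) = 967.3/970.6 = 0.996600
f = 0.996600^(1/0.0190) = exp(ln(0.996600)/0.0190) = exp(-0.00341/0.0190)
f = exp(-0.1793) = 0.8359

0.84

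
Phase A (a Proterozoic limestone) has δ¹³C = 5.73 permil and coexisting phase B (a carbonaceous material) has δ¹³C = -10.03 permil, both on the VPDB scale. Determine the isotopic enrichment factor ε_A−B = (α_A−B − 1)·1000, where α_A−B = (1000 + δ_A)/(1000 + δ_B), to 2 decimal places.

α_A−B = (1000 + 5.73) / (1000 + -10.03) = 1005.73 / 989.97 = 1.015920
ε_A−B = (1.015920 − 1) × 1000 = 15.920 permil
(The approximation ε ≈ δ_A − δ_B would give 15.76 permil.)

15.92 permil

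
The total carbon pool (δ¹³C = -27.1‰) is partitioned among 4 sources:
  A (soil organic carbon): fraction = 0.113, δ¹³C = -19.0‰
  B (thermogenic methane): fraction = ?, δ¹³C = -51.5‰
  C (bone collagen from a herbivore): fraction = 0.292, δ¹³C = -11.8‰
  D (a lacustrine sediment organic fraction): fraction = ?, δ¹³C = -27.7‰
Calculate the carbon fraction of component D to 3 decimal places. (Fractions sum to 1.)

0.384

Let f_D and f_B be the unknown fractions; fractions sum to 1 so f_D + f_B = 0.595.
Mass balance: Σ fᵢ·δᵢ = δ_bulk ⇒ f_D·(-27.7) + f_B·(-51.5) = -27.1 − (-5.593) = -21.507
Substitute f_B = 0.595 − f_D:
f_D·(-27.7 − -51.5) = -21.507 − 0.595×(-51.5) = 9.135
f_D = 9.135 / 23.8 = 0.3838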